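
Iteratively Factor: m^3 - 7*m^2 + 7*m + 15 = (m - 5)*(m^2 - 2*m - 3) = (m - 5)*(m + 1)*(m - 3)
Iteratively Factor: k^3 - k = (k)*(k^2 - 1) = k*(k + 1)*(k - 1)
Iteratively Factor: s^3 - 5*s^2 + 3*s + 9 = (s - 3)*(s^2 - 2*s - 3) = (s - 3)^2*(s + 1)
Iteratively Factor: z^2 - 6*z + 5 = (z - 1)*(z - 5)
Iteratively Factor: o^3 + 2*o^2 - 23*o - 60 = (o - 5)*(o^2 + 7*o + 12) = (o - 5)*(o + 4)*(o + 3)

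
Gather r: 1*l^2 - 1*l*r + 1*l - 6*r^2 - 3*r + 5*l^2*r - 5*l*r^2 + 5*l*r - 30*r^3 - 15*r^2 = l^2 + l - 30*r^3 + r^2*(-5*l - 21) + r*(5*l^2 + 4*l - 3)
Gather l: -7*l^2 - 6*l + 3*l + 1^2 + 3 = -7*l^2 - 3*l + 4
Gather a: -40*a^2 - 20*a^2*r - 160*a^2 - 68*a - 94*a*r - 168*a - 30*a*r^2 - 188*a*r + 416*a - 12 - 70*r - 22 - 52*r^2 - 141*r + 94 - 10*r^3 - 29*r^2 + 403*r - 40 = a^2*(-20*r - 200) + a*(-30*r^2 - 282*r + 180) - 10*r^3 - 81*r^2 + 192*r + 20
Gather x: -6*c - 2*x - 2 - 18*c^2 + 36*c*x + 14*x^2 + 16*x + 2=-18*c^2 - 6*c + 14*x^2 + x*(36*c + 14)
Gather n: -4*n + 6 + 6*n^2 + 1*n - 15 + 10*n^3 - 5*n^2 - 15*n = 10*n^3 + n^2 - 18*n - 9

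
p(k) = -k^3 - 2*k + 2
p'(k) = -3*k^2 - 2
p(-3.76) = 62.68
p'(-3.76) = -44.41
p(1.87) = -8.28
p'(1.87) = -12.49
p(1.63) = -5.59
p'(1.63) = -9.97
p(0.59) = 0.61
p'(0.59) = -3.04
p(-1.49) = 8.29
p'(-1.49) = -8.66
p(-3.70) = 60.05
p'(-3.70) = -43.07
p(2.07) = -11.01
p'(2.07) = -14.85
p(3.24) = -38.49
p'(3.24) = -33.49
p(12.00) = -1750.00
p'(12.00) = -434.00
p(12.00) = -1750.00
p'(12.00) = -434.00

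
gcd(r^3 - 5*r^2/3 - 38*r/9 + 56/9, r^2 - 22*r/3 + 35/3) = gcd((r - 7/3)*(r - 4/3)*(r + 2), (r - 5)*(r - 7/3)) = r - 7/3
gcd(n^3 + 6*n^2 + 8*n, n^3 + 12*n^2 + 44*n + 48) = n^2 + 6*n + 8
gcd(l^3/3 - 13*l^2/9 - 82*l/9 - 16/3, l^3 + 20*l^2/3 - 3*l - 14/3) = l + 2/3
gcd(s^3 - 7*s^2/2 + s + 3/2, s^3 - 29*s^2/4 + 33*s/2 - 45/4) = s - 3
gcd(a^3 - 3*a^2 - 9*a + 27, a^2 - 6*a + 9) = a^2 - 6*a + 9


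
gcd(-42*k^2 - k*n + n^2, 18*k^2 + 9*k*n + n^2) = 6*k + n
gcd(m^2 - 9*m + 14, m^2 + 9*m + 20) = 1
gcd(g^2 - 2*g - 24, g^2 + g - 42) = g - 6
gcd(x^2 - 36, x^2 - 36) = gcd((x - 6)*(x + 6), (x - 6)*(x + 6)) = x^2 - 36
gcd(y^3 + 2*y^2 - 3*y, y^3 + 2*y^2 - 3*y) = y^3 + 2*y^2 - 3*y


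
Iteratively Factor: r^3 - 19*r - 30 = (r - 5)*(r^2 + 5*r + 6) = (r - 5)*(r + 2)*(r + 3)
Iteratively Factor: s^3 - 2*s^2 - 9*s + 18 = (s - 3)*(s^2 + s - 6) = (s - 3)*(s + 3)*(s - 2)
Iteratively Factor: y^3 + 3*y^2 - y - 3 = (y + 1)*(y^2 + 2*y - 3) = (y - 1)*(y + 1)*(y + 3)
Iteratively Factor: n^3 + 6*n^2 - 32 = (n + 4)*(n^2 + 2*n - 8) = (n - 2)*(n + 4)*(n + 4)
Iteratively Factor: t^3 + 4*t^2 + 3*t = (t)*(t^2 + 4*t + 3) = t*(t + 1)*(t + 3)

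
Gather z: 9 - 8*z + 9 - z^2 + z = -z^2 - 7*z + 18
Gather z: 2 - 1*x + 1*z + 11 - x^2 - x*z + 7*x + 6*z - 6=-x^2 + 6*x + z*(7 - x) + 7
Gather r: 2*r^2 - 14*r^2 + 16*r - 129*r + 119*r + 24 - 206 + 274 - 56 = -12*r^2 + 6*r + 36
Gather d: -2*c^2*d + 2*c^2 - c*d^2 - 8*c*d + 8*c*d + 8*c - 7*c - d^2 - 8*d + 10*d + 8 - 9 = 2*c^2 + c + d^2*(-c - 1) + d*(2 - 2*c^2) - 1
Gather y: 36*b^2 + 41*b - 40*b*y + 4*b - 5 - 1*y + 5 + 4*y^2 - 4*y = 36*b^2 + 45*b + 4*y^2 + y*(-40*b - 5)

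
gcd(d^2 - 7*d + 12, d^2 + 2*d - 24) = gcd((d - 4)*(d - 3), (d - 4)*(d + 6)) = d - 4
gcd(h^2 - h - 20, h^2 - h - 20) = h^2 - h - 20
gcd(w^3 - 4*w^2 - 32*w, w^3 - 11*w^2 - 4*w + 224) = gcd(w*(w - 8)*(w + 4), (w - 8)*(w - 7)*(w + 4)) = w^2 - 4*w - 32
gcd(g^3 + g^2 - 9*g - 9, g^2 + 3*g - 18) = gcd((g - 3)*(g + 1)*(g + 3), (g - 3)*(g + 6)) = g - 3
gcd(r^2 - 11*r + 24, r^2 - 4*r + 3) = r - 3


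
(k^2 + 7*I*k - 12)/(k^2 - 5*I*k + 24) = (k + 4*I)/(k - 8*I)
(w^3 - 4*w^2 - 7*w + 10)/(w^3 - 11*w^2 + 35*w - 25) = (w + 2)/(w - 5)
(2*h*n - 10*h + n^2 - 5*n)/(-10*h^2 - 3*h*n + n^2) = (5 - n)/(5*h - n)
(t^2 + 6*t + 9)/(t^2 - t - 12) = (t + 3)/(t - 4)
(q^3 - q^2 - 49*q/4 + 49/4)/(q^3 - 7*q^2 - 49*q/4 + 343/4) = (q - 1)/(q - 7)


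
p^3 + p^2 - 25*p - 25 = (p - 5)*(p + 1)*(p + 5)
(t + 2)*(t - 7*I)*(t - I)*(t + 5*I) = t^4 + 2*t^3 - 3*I*t^3 + 33*t^2 - 6*I*t^2 + 66*t - 35*I*t - 70*I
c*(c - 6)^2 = c^3 - 12*c^2 + 36*c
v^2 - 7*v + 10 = (v - 5)*(v - 2)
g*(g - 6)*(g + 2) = g^3 - 4*g^2 - 12*g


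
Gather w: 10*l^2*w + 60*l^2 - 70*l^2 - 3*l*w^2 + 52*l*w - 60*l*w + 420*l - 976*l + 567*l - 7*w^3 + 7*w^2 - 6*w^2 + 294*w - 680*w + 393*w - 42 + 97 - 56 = -10*l^2 + 11*l - 7*w^3 + w^2*(1 - 3*l) + w*(10*l^2 - 8*l + 7) - 1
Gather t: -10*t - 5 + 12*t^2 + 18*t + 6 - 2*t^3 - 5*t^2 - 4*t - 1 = -2*t^3 + 7*t^2 + 4*t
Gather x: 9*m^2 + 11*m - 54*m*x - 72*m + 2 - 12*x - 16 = 9*m^2 - 61*m + x*(-54*m - 12) - 14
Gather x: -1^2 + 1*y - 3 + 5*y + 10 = 6*y + 6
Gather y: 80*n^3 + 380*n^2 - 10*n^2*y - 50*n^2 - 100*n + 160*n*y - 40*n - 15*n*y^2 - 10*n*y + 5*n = 80*n^3 + 330*n^2 - 15*n*y^2 - 135*n + y*(-10*n^2 + 150*n)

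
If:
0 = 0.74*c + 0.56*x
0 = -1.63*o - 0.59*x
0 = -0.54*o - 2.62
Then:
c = -10.14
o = -4.85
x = 13.40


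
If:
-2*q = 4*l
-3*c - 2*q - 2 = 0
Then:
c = -2*q/3 - 2/3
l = -q/2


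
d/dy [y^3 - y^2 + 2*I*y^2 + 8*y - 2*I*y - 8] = 3*y^2 + y*(-2 + 4*I) + 8 - 2*I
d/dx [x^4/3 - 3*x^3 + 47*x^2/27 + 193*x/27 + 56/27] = 4*x^3/3 - 9*x^2 + 94*x/27 + 193/27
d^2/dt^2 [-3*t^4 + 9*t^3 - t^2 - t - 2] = -36*t^2 + 54*t - 2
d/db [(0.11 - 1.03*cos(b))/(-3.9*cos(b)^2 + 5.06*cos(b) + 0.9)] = (4.017*cos(b)^2 - 0.858*cos(b) + 1.4836)*sin(b)/(15.21*cos(b)^4 - 39.468*cos(b)^3 + 18.5836*cos(b)^2 + 9.108*cos(b) + 0.81)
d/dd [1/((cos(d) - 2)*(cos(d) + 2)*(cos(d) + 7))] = (-3*sin(d)^2 + 14*cos(d) - 1)*sin(d)/((cos(d) - 2)^2*(cos(d) + 2)^2*(cos(d) + 7)^2)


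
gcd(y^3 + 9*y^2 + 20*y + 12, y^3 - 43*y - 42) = y^2 + 7*y + 6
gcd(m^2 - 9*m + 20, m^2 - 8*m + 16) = m - 4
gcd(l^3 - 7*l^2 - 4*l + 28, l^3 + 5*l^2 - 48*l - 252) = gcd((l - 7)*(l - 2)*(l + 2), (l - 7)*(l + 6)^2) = l - 7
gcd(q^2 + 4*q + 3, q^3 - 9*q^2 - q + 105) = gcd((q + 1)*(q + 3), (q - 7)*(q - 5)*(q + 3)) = q + 3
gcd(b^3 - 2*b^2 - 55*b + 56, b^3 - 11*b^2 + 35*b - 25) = b - 1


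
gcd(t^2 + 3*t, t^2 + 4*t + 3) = t + 3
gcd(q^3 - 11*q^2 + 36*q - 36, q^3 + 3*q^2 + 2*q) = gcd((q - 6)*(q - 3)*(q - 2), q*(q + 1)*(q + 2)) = 1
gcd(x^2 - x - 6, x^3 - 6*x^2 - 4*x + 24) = x + 2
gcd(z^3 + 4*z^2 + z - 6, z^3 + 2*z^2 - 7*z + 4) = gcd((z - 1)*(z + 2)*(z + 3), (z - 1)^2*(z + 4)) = z - 1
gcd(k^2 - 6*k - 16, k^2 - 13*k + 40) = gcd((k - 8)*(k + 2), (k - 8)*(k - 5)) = k - 8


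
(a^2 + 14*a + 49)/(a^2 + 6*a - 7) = (a + 7)/(a - 1)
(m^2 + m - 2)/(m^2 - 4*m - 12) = (m - 1)/(m - 6)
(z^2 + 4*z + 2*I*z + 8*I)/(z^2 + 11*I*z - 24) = (z^2 + 2*z*(2 + I) + 8*I)/(z^2 + 11*I*z - 24)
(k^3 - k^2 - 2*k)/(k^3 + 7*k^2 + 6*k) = (k - 2)/(k + 6)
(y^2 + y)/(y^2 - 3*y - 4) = y/(y - 4)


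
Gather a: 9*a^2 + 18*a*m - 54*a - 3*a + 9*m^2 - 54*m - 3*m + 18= 9*a^2 + a*(18*m - 57) + 9*m^2 - 57*m + 18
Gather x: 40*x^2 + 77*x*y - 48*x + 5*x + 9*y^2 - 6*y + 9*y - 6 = 40*x^2 + x*(77*y - 43) + 9*y^2 + 3*y - 6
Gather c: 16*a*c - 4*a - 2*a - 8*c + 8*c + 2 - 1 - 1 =16*a*c - 6*a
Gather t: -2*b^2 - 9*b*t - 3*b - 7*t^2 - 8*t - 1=-2*b^2 - 3*b - 7*t^2 + t*(-9*b - 8) - 1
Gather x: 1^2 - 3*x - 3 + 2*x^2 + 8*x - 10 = 2*x^2 + 5*x - 12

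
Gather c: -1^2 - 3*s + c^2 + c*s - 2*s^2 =c^2 + c*s - 2*s^2 - 3*s - 1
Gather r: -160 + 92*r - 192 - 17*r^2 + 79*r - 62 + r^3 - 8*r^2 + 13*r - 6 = r^3 - 25*r^2 + 184*r - 420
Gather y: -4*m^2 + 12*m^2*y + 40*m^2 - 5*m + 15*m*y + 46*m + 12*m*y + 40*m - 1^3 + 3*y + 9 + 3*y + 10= 36*m^2 + 81*m + y*(12*m^2 + 27*m + 6) + 18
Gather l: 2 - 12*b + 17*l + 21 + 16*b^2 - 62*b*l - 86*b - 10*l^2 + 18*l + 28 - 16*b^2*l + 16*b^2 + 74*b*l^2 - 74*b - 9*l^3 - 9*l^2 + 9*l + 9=32*b^2 - 172*b - 9*l^3 + l^2*(74*b - 19) + l*(-16*b^2 - 62*b + 44) + 60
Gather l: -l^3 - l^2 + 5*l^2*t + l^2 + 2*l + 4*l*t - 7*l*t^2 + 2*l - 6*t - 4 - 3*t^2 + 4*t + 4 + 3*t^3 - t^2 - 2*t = -l^3 + 5*l^2*t + l*(-7*t^2 + 4*t + 4) + 3*t^3 - 4*t^2 - 4*t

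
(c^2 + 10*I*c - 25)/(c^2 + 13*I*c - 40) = (c + 5*I)/(c + 8*I)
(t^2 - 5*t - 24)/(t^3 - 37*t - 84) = (t - 8)/(t^2 - 3*t - 28)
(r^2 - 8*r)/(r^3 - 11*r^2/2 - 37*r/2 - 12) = 2*r/(2*r^2 + 5*r + 3)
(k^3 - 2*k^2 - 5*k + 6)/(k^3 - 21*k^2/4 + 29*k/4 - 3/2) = 4*(k^2 + k - 2)/(4*k^2 - 9*k + 2)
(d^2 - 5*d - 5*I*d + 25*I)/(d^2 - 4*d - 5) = (d - 5*I)/(d + 1)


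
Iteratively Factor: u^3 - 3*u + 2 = (u + 2)*(u^2 - 2*u + 1) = (u - 1)*(u + 2)*(u - 1)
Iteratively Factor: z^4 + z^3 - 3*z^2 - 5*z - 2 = (z + 1)*(z^3 - 3*z - 2) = (z + 1)^2*(z^2 - z - 2) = (z + 1)^3*(z - 2)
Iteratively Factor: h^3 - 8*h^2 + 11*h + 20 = (h + 1)*(h^2 - 9*h + 20) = (h - 4)*(h + 1)*(h - 5)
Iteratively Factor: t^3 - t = (t + 1)*(t^2 - t) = t*(t + 1)*(t - 1)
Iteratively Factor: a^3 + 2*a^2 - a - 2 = (a - 1)*(a^2 + 3*a + 2) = (a - 1)*(a + 2)*(a + 1)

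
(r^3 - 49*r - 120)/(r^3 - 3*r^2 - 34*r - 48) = (r + 5)/(r + 2)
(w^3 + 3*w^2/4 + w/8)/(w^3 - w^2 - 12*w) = (w^2 + 3*w/4 + 1/8)/(w^2 - w - 12)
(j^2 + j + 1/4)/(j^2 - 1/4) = (2*j + 1)/(2*j - 1)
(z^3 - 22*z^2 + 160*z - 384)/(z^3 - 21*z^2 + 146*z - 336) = (z - 8)/(z - 7)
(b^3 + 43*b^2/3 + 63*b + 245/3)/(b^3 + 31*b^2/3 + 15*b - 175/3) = (3*b + 7)/(3*b - 5)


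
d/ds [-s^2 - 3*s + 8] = -2*s - 3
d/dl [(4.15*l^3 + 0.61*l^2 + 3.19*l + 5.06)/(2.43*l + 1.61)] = (20.169*l^3 + 21.5268*l^2 + 1.9642*l - 7.1599)/(5.9049*l^2 + 7.8246*l + 2.5921)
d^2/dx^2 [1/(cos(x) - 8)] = (sin(x)^2 - 8*cos(x) + 1)/(cos(x) - 8)^3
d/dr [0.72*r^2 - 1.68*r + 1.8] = 1.44*r - 1.68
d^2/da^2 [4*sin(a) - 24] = -4*sin(a)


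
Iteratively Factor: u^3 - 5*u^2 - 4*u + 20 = (u + 2)*(u^2 - 7*u + 10) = (u - 2)*(u + 2)*(u - 5)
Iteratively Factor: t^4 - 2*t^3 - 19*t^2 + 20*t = (t - 5)*(t^3 + 3*t^2 - 4*t) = (t - 5)*(t - 1)*(t^2 + 4*t) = (t - 5)*(t - 1)*(t + 4)*(t)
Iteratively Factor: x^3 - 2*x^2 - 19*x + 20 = (x - 5)*(x^2 + 3*x - 4) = (x - 5)*(x + 4)*(x - 1)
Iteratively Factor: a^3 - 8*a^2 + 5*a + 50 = (a - 5)*(a^2 - 3*a - 10) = (a - 5)*(a + 2)*(a - 5)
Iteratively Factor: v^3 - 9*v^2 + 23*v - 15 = (v - 5)*(v^2 - 4*v + 3) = (v - 5)*(v - 1)*(v - 3)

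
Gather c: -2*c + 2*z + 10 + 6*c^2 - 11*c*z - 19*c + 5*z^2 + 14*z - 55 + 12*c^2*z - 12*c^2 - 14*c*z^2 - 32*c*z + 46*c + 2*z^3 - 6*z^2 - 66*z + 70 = c^2*(12*z - 6) + c*(-14*z^2 - 43*z + 25) + 2*z^3 - z^2 - 50*z + 25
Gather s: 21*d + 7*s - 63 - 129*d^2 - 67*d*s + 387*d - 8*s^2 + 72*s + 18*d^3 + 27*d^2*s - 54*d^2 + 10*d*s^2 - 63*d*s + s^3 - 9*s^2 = 18*d^3 - 183*d^2 + 408*d + s^3 + s^2*(10*d - 17) + s*(27*d^2 - 130*d + 79) - 63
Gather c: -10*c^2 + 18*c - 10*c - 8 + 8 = -10*c^2 + 8*c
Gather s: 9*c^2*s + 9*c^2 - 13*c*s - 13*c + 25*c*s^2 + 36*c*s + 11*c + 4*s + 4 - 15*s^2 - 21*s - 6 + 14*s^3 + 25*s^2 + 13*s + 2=9*c^2 - 2*c + 14*s^3 + s^2*(25*c + 10) + s*(9*c^2 + 23*c - 4)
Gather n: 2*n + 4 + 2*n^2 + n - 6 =2*n^2 + 3*n - 2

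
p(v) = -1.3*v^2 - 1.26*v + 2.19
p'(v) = -2.6*v - 1.26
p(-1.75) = 0.41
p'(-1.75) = 3.29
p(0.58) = 1.02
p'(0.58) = -2.77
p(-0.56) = 2.49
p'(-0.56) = 0.20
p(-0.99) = 2.16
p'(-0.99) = 1.31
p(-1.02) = 2.12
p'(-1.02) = 1.39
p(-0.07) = 2.27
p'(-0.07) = -1.08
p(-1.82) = 0.18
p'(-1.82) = 3.47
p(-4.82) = -21.94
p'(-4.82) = 11.27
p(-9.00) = -91.77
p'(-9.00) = 22.14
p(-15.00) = -271.41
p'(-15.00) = 37.74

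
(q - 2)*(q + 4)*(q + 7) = q^3 + 9*q^2 + 6*q - 56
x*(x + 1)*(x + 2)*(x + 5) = x^4 + 8*x^3 + 17*x^2 + 10*x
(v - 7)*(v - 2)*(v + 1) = v^3 - 8*v^2 + 5*v + 14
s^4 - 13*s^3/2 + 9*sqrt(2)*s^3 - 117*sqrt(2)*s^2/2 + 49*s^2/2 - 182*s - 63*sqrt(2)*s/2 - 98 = (s - 7)*(s + 1/2)*(s + 2*sqrt(2))*(s + 7*sqrt(2))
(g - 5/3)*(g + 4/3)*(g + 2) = g^3 + 5*g^2/3 - 26*g/9 - 40/9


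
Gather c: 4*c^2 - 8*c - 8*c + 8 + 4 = 4*c^2 - 16*c + 12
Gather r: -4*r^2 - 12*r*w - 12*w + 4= -4*r^2 - 12*r*w - 12*w + 4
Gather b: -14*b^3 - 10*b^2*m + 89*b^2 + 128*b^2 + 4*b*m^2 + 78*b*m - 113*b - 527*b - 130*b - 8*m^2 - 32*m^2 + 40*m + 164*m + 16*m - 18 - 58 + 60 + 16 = -14*b^3 + b^2*(217 - 10*m) + b*(4*m^2 + 78*m - 770) - 40*m^2 + 220*m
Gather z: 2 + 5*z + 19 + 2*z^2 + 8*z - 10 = 2*z^2 + 13*z + 11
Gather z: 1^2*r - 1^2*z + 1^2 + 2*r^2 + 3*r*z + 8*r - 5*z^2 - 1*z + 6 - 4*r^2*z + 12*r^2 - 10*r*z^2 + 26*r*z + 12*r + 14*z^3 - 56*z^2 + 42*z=14*r^2 + 21*r + 14*z^3 + z^2*(-10*r - 61) + z*(-4*r^2 + 29*r + 40) + 7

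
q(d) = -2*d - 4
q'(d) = -2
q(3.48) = -10.96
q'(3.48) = -2.00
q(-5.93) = 7.86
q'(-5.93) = -2.00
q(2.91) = -9.82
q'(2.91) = -2.00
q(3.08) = -10.16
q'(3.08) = -2.00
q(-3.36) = 2.72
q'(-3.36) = -2.00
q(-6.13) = 8.26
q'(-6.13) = -2.00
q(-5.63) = 7.26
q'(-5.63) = -2.00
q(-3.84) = 3.68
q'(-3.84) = -2.00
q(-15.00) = 26.00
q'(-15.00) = -2.00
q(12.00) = -28.00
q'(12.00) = -2.00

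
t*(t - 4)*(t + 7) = t^3 + 3*t^2 - 28*t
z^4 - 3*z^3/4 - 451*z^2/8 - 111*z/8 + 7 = (z - 8)*(z - 1/4)*(z + 1/2)*(z + 7)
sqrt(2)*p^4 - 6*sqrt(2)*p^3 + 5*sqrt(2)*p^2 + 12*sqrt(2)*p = p*(p - 4)*(p - 3)*(sqrt(2)*p + sqrt(2))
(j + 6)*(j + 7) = j^2 + 13*j + 42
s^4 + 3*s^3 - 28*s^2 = s^2*(s - 4)*(s + 7)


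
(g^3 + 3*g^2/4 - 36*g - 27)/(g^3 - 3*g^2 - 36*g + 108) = (g + 3/4)/(g - 3)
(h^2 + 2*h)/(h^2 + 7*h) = (h + 2)/(h + 7)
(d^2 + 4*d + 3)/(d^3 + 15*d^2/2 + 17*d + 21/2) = 2/(2*d + 7)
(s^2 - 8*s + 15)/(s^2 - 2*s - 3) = (s - 5)/(s + 1)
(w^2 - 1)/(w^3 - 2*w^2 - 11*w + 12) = (w + 1)/(w^2 - w - 12)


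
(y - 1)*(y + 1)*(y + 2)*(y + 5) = y^4 + 7*y^3 + 9*y^2 - 7*y - 10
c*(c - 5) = c^2 - 5*c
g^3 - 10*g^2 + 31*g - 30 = (g - 5)*(g - 3)*(g - 2)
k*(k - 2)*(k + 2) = k^3 - 4*k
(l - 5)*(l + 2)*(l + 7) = l^3 + 4*l^2 - 31*l - 70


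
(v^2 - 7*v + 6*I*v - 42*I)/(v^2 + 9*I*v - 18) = (v - 7)/(v + 3*I)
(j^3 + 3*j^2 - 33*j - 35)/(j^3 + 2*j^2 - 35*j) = (j + 1)/j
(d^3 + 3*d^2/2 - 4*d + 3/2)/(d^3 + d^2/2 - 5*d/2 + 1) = (d + 3)/(d + 2)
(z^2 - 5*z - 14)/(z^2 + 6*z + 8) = (z - 7)/(z + 4)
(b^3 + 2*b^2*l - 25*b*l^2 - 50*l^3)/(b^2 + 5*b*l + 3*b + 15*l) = (b^2 - 3*b*l - 10*l^2)/(b + 3)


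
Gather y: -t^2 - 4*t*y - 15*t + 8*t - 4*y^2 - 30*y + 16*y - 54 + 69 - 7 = -t^2 - 7*t - 4*y^2 + y*(-4*t - 14) + 8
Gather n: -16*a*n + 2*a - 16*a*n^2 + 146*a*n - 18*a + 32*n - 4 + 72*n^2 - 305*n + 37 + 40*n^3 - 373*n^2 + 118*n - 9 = -16*a + 40*n^3 + n^2*(-16*a - 301) + n*(130*a - 155) + 24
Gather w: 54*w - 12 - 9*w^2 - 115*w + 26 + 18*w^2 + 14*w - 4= 9*w^2 - 47*w + 10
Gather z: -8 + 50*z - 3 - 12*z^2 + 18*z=-12*z^2 + 68*z - 11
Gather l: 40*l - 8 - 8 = 40*l - 16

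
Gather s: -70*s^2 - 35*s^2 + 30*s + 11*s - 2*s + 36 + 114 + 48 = -105*s^2 + 39*s + 198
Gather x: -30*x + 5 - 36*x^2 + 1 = -36*x^2 - 30*x + 6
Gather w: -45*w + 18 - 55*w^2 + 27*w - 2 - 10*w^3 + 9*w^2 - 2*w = -10*w^3 - 46*w^2 - 20*w + 16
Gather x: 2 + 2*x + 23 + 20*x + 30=22*x + 55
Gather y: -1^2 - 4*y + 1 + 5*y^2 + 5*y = 5*y^2 + y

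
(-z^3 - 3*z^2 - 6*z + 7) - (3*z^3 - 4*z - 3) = -4*z^3 - 3*z^2 - 2*z + 10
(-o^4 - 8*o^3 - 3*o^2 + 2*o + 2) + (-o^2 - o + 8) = -o^4 - 8*o^3 - 4*o^2 + o + 10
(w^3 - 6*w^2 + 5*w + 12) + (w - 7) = w^3 - 6*w^2 + 6*w + 5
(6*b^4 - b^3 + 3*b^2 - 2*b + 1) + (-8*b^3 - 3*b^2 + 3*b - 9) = 6*b^4 - 9*b^3 + b - 8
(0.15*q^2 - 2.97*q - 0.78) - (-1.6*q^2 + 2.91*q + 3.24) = 1.75*q^2 - 5.88*q - 4.02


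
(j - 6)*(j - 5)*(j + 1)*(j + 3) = j^4 - 7*j^3 - 11*j^2 + 87*j + 90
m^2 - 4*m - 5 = (m - 5)*(m + 1)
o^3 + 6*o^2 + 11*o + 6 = (o + 1)*(o + 2)*(o + 3)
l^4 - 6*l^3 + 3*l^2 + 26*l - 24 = (l - 4)*(l - 3)*(l - 1)*(l + 2)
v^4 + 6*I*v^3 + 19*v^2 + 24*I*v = v*(v - 3*I)*(v + I)*(v + 8*I)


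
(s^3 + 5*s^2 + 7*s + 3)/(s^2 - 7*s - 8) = (s^2 + 4*s + 3)/(s - 8)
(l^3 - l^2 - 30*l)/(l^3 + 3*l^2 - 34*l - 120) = l/(l + 4)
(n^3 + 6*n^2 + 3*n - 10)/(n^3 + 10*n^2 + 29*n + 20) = (n^2 + n - 2)/(n^2 + 5*n + 4)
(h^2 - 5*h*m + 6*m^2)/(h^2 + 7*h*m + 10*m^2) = (h^2 - 5*h*m + 6*m^2)/(h^2 + 7*h*m + 10*m^2)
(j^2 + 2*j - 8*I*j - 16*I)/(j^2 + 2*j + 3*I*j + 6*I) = (j - 8*I)/(j + 3*I)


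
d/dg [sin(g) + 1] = cos(g)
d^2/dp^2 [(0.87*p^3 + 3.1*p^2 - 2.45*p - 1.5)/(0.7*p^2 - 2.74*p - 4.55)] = (-4.44089209850063e-16*p^5 + 4.44089209850063e-15*p^4 + 28.095724*p^3 + 119.90874*p^2 + 78.50955*p + 157.366)/(0.343*p^6 - 4.0278*p^5 + 9.07746*p^4 + 31.790576*p^3 - 59.00349*p^2 - 170.17455*p - 94.196375)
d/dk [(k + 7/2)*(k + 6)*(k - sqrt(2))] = 3*k^2 - 2*sqrt(2)*k + 19*k - 19*sqrt(2)/2 + 21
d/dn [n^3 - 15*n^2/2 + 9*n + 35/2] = 3*n^2 - 15*n + 9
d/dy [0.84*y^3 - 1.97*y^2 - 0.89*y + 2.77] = 2.52*y^2 - 3.94*y - 0.89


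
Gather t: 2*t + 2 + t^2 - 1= t^2 + 2*t + 1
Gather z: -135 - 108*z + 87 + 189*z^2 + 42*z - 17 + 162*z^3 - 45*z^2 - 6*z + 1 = 162*z^3 + 144*z^2 - 72*z - 64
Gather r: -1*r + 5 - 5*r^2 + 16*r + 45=-5*r^2 + 15*r + 50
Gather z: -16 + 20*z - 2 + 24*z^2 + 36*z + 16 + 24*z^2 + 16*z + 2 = 48*z^2 + 72*z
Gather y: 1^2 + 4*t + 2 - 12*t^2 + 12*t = -12*t^2 + 16*t + 3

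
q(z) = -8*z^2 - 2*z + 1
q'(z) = -16*z - 2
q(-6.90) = -366.08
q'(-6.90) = 108.40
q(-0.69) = -1.43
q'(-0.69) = 9.04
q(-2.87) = -59.16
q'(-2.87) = 43.92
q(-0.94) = -4.19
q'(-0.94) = 13.04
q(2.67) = -61.37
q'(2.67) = -44.72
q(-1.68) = -18.22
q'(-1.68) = 24.88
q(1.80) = -28.52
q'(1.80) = -30.80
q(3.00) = -77.00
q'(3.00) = -50.00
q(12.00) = -1175.00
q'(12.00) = -194.00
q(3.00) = -77.00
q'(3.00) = -50.00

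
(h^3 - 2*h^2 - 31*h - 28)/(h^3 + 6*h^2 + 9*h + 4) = (h - 7)/(h + 1)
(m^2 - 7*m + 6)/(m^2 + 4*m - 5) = (m - 6)/(m + 5)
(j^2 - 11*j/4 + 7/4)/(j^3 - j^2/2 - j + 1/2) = (4*j - 7)/(2*(2*j^2 + j - 1))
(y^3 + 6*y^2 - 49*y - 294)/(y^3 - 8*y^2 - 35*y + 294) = (y + 7)/(y - 7)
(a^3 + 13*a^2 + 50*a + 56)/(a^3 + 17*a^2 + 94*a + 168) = (a + 2)/(a + 6)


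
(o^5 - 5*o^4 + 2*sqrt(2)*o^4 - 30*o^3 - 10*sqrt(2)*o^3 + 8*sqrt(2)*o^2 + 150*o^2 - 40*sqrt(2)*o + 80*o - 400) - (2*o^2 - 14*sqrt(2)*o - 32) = o^5 - 5*o^4 + 2*sqrt(2)*o^4 - 30*o^3 - 10*sqrt(2)*o^3 + 8*sqrt(2)*o^2 + 148*o^2 - 26*sqrt(2)*o + 80*o - 368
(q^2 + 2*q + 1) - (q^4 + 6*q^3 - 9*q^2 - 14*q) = -q^4 - 6*q^3 + 10*q^2 + 16*q + 1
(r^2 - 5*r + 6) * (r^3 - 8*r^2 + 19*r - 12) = r^5 - 13*r^4 + 65*r^3 - 155*r^2 + 174*r - 72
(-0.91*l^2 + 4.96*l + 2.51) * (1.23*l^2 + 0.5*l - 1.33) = -1.1193*l^4 + 5.6458*l^3 + 6.7776*l^2 - 5.3418*l - 3.3383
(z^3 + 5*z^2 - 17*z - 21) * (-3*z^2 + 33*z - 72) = -3*z^5 + 18*z^4 + 144*z^3 - 858*z^2 + 531*z + 1512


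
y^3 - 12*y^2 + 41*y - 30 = (y - 6)*(y - 5)*(y - 1)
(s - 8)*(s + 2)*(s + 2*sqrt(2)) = s^3 - 6*s^2 + 2*sqrt(2)*s^2 - 12*sqrt(2)*s - 16*s - 32*sqrt(2)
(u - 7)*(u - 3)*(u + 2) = u^3 - 8*u^2 + u + 42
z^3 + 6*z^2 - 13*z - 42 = (z - 3)*(z + 2)*(z + 7)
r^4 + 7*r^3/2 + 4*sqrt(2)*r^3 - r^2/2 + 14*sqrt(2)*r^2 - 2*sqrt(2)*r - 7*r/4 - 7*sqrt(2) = (r + 7/2)*(r - sqrt(2)/2)*(r + sqrt(2)/2)*(r + 4*sqrt(2))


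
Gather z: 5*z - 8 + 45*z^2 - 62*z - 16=45*z^2 - 57*z - 24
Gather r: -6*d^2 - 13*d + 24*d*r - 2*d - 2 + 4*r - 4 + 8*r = -6*d^2 - 15*d + r*(24*d + 12) - 6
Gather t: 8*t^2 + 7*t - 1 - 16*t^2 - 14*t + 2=-8*t^2 - 7*t + 1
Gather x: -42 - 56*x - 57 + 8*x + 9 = -48*x - 90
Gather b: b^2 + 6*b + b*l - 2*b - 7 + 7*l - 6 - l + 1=b^2 + b*(l + 4) + 6*l - 12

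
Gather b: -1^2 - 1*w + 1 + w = 0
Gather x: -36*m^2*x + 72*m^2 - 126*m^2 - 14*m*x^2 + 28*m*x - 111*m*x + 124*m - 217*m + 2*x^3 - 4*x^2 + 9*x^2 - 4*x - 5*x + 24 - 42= -54*m^2 - 93*m + 2*x^3 + x^2*(5 - 14*m) + x*(-36*m^2 - 83*m - 9) - 18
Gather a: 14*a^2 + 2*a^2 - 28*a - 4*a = 16*a^2 - 32*a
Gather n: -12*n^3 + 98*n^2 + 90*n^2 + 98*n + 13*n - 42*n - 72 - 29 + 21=-12*n^3 + 188*n^2 + 69*n - 80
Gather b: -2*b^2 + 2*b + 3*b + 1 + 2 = -2*b^2 + 5*b + 3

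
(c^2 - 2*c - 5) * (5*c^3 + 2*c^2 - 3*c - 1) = 5*c^5 - 8*c^4 - 32*c^3 - 5*c^2 + 17*c + 5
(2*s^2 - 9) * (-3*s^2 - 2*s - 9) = -6*s^4 - 4*s^3 + 9*s^2 + 18*s + 81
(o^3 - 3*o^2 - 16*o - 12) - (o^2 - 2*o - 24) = o^3 - 4*o^2 - 14*o + 12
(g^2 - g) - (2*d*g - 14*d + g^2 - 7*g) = -2*d*g + 14*d + 6*g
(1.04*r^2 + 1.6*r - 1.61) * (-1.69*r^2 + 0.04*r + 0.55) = -1.7576*r^4 - 2.6624*r^3 + 3.3569*r^2 + 0.8156*r - 0.8855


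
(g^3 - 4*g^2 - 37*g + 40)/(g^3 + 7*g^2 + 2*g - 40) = (g^2 - 9*g + 8)/(g^2 + 2*g - 8)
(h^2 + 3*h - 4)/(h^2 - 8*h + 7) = (h + 4)/(h - 7)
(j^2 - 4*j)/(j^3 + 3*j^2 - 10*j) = (j - 4)/(j^2 + 3*j - 10)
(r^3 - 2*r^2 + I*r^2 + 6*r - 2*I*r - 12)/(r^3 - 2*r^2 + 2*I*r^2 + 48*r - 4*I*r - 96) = (r^2 + I*r + 6)/(r^2 + 2*I*r + 48)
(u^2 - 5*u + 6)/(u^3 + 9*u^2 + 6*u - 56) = (u - 3)/(u^2 + 11*u + 28)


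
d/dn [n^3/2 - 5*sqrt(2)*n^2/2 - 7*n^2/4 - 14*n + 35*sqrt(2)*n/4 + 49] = 3*n^2/2 - 5*sqrt(2)*n - 7*n/2 - 14 + 35*sqrt(2)/4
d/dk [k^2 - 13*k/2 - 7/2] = 2*k - 13/2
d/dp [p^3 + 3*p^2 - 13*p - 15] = 3*p^2 + 6*p - 13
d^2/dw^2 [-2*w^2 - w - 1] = -4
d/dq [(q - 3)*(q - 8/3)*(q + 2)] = 3*q^2 - 22*q/3 - 10/3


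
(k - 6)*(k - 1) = k^2 - 7*k + 6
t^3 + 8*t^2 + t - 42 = (t - 2)*(t + 3)*(t + 7)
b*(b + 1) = b^2 + b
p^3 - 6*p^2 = p^2*(p - 6)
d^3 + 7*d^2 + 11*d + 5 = (d + 1)^2*(d + 5)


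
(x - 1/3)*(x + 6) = x^2 + 17*x/3 - 2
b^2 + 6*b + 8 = (b + 2)*(b + 4)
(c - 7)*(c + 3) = c^2 - 4*c - 21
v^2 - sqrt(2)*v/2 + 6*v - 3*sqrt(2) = (v + 6)*(v - sqrt(2)/2)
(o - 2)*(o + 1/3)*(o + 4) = o^3 + 7*o^2/3 - 22*o/3 - 8/3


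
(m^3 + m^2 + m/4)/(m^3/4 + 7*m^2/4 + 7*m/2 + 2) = m*(4*m^2 + 4*m + 1)/(m^3 + 7*m^2 + 14*m + 8)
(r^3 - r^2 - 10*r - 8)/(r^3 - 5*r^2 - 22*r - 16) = (r - 4)/(r - 8)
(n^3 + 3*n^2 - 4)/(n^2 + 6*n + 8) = (n^2 + n - 2)/(n + 4)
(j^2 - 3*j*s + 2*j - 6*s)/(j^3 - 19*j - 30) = (j - 3*s)/(j^2 - 2*j - 15)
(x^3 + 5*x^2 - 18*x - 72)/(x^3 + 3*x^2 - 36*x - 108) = (x - 4)/(x - 6)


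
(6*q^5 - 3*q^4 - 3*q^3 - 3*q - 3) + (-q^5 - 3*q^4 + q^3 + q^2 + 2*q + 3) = 5*q^5 - 6*q^4 - 2*q^3 + q^2 - q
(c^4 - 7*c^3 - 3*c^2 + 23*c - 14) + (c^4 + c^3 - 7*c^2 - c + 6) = 2*c^4 - 6*c^3 - 10*c^2 + 22*c - 8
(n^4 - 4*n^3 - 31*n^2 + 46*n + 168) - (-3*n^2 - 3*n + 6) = n^4 - 4*n^3 - 28*n^2 + 49*n + 162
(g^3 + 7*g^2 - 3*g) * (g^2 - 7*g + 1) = g^5 - 51*g^3 + 28*g^2 - 3*g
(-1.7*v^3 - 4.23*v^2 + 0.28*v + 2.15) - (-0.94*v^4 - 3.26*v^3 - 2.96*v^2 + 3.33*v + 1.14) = 0.94*v^4 + 1.56*v^3 - 1.27*v^2 - 3.05*v + 1.01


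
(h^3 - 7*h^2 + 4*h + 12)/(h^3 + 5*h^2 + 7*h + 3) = (h^2 - 8*h + 12)/(h^2 + 4*h + 3)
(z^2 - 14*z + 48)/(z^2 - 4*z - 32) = (z - 6)/(z + 4)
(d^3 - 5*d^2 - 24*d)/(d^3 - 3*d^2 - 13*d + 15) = d*(d - 8)/(d^2 - 6*d + 5)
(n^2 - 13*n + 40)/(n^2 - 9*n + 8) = (n - 5)/(n - 1)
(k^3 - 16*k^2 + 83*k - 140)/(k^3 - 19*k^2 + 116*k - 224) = (k - 5)/(k - 8)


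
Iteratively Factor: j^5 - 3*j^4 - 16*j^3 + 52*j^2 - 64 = (j + 1)*(j^4 - 4*j^3 - 12*j^2 + 64*j - 64) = (j - 4)*(j + 1)*(j^3 - 12*j + 16) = (j - 4)*(j - 2)*(j + 1)*(j^2 + 2*j - 8) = (j - 4)*(j - 2)^2*(j + 1)*(j + 4)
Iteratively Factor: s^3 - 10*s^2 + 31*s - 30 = (s - 3)*(s^2 - 7*s + 10) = (s - 5)*(s - 3)*(s - 2)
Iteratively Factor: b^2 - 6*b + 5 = (b - 5)*(b - 1)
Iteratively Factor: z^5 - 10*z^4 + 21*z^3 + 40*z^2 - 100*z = (z + 2)*(z^4 - 12*z^3 + 45*z^2 - 50*z) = (z - 2)*(z + 2)*(z^3 - 10*z^2 + 25*z) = (z - 5)*(z - 2)*(z + 2)*(z^2 - 5*z) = z*(z - 5)*(z - 2)*(z + 2)*(z - 5)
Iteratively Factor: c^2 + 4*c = (c)*(c + 4)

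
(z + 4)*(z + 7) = z^2 + 11*z + 28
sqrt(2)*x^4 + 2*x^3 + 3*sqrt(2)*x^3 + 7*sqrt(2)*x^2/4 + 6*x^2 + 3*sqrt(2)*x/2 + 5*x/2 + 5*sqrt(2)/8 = (x + 1/2)*(x + 5/2)*(x + sqrt(2)/2)*(sqrt(2)*x + 1)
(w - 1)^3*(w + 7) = w^4 + 4*w^3 - 18*w^2 + 20*w - 7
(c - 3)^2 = c^2 - 6*c + 9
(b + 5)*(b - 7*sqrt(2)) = b^2 - 7*sqrt(2)*b + 5*b - 35*sqrt(2)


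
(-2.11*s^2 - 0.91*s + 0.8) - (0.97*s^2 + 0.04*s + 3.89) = -3.08*s^2 - 0.95*s - 3.09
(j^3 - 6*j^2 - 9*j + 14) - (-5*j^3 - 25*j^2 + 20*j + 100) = 6*j^3 + 19*j^2 - 29*j - 86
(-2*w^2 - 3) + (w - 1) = -2*w^2 + w - 4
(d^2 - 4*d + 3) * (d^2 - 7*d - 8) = d^4 - 11*d^3 + 23*d^2 + 11*d - 24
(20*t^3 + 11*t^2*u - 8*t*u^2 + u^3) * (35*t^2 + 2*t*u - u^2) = 700*t^5 + 425*t^4*u - 278*t^3*u^2 + 8*t^2*u^3 + 10*t*u^4 - u^5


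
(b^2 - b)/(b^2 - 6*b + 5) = b/(b - 5)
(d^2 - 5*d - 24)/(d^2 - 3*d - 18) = (d - 8)/(d - 6)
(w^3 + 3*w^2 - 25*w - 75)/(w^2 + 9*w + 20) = (w^2 - 2*w - 15)/(w + 4)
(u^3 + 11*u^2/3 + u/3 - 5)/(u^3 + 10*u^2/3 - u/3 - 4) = (3*u + 5)/(3*u + 4)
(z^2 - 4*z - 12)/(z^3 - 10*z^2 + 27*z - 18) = (z + 2)/(z^2 - 4*z + 3)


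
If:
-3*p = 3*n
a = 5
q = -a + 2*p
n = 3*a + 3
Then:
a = 5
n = 18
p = -18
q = -41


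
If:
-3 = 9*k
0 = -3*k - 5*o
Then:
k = -1/3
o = 1/5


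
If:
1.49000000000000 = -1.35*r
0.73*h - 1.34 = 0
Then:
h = 1.84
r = -1.10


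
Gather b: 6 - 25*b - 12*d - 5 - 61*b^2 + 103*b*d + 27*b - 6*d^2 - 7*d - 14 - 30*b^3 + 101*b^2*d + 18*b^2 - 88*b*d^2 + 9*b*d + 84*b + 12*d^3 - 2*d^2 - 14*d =-30*b^3 + b^2*(101*d - 43) + b*(-88*d^2 + 112*d + 86) + 12*d^3 - 8*d^2 - 33*d - 13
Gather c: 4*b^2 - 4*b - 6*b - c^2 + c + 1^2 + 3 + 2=4*b^2 - 10*b - c^2 + c + 6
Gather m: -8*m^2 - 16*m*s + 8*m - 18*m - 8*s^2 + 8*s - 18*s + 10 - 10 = -8*m^2 + m*(-16*s - 10) - 8*s^2 - 10*s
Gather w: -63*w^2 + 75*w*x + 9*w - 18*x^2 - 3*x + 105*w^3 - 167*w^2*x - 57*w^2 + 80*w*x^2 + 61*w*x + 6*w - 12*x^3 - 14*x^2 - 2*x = 105*w^3 + w^2*(-167*x - 120) + w*(80*x^2 + 136*x + 15) - 12*x^3 - 32*x^2 - 5*x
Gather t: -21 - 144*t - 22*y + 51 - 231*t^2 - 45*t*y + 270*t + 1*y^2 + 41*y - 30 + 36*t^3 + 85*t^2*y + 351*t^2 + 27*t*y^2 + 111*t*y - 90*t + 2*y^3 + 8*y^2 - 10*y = 36*t^3 + t^2*(85*y + 120) + t*(27*y^2 + 66*y + 36) + 2*y^3 + 9*y^2 + 9*y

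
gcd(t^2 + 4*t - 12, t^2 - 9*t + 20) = 1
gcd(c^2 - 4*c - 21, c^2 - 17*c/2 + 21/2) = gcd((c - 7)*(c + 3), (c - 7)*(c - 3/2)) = c - 7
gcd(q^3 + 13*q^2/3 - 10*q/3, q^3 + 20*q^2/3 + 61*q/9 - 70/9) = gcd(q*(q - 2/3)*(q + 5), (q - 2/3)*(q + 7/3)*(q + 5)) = q^2 + 13*q/3 - 10/3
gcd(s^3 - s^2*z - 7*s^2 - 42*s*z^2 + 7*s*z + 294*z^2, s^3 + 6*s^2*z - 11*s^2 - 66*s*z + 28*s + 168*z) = s^2 + 6*s*z - 7*s - 42*z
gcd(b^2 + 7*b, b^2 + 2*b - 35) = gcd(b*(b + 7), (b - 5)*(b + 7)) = b + 7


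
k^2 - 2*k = k*(k - 2)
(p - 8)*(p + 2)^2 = p^3 - 4*p^2 - 28*p - 32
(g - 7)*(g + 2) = g^2 - 5*g - 14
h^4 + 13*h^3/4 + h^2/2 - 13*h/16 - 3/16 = (h - 1/2)*(h + 1/4)*(h + 1/2)*(h + 3)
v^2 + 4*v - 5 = (v - 1)*(v + 5)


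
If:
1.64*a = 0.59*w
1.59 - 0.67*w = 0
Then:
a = 0.85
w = 2.37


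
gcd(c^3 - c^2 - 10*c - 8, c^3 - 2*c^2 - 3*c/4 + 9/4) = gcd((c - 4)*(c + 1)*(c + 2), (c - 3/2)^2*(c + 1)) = c + 1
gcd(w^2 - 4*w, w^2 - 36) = 1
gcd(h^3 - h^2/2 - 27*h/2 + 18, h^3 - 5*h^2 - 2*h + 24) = h - 3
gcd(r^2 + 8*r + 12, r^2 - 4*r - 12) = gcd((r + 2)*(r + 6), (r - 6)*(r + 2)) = r + 2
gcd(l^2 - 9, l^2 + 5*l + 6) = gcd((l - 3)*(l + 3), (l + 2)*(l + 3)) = l + 3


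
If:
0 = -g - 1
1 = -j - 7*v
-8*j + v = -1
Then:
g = -1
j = 2/19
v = -3/19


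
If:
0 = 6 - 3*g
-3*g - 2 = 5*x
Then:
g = 2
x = -8/5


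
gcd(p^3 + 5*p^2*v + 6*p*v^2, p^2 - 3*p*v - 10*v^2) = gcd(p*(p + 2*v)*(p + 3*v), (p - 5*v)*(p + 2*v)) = p + 2*v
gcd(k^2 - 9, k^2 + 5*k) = 1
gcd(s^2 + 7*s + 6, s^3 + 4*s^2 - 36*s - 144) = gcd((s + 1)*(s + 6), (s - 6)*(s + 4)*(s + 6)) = s + 6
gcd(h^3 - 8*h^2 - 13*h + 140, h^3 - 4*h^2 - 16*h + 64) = h + 4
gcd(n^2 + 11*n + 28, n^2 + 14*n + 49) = n + 7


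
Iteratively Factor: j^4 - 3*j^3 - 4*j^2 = (j - 4)*(j^3 + j^2) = j*(j - 4)*(j^2 + j) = j*(j - 4)*(j + 1)*(j)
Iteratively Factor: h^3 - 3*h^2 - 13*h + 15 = (h + 3)*(h^2 - 6*h + 5) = (h - 5)*(h + 3)*(h - 1)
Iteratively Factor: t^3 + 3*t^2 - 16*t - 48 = (t + 4)*(t^2 - t - 12) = (t - 4)*(t + 4)*(t + 3)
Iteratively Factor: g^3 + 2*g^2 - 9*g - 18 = (g + 2)*(g^2 - 9) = (g - 3)*(g + 2)*(g + 3)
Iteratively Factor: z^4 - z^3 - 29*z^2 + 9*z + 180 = (z + 4)*(z^3 - 5*z^2 - 9*z + 45) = (z + 3)*(z + 4)*(z^2 - 8*z + 15) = (z - 5)*(z + 3)*(z + 4)*(z - 3)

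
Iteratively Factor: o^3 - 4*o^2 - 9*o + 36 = (o - 3)*(o^2 - o - 12) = (o - 3)*(o + 3)*(o - 4)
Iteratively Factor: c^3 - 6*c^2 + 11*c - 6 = (c - 2)*(c^2 - 4*c + 3) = (c - 2)*(c - 1)*(c - 3)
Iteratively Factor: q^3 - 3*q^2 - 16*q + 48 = (q - 4)*(q^2 + q - 12) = (q - 4)*(q + 4)*(q - 3)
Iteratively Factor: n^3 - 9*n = (n - 3)*(n^2 + 3*n) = (n - 3)*(n + 3)*(n)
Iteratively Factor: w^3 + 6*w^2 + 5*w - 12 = (w - 1)*(w^2 + 7*w + 12) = (w - 1)*(w + 4)*(w + 3)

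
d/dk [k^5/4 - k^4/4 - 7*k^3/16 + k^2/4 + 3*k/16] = 5*k^4/4 - k^3 - 21*k^2/16 + k/2 + 3/16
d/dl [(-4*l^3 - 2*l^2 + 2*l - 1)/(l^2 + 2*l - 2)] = 2*(-2*l^4 - 8*l^3 + 9*l^2 + 5*l - 1)/(l^4 + 4*l^3 - 8*l + 4)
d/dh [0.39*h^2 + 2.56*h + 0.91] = 0.78*h + 2.56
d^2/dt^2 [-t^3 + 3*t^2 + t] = 6 - 6*t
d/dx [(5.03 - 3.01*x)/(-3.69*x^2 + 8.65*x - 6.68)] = (-11.1069*x^2 + 37.1214*x - 23.4027)/(13.6161*x^4 - 63.837*x^3 + 124.1209*x^2 - 115.564*x + 44.6224)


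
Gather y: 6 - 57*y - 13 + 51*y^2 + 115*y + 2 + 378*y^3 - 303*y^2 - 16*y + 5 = 378*y^3 - 252*y^2 + 42*y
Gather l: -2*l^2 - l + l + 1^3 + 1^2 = 2 - 2*l^2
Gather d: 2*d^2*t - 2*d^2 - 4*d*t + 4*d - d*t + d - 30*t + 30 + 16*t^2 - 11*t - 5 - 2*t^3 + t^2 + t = d^2*(2*t - 2) + d*(5 - 5*t) - 2*t^3 + 17*t^2 - 40*t + 25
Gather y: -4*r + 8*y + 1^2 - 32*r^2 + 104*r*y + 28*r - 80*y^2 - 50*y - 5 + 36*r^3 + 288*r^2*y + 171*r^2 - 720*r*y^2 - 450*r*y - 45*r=36*r^3 + 139*r^2 - 21*r + y^2*(-720*r - 80) + y*(288*r^2 - 346*r - 42) - 4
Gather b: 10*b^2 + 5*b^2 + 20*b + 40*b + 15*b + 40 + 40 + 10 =15*b^2 + 75*b + 90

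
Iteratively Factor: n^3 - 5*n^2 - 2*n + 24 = (n + 2)*(n^2 - 7*n + 12) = (n - 3)*(n + 2)*(n - 4)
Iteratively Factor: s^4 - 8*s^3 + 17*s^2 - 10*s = (s - 5)*(s^3 - 3*s^2 + 2*s) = (s - 5)*(s - 1)*(s^2 - 2*s) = s*(s - 5)*(s - 1)*(s - 2)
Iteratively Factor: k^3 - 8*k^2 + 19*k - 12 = (k - 3)*(k^2 - 5*k + 4) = (k - 3)*(k - 1)*(k - 4)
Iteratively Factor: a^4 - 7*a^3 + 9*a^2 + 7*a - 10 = (a - 1)*(a^3 - 6*a^2 + 3*a + 10) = (a - 1)*(a + 1)*(a^2 - 7*a + 10) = (a - 5)*(a - 1)*(a + 1)*(a - 2)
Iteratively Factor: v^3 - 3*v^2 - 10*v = (v)*(v^2 - 3*v - 10) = v*(v + 2)*(v - 5)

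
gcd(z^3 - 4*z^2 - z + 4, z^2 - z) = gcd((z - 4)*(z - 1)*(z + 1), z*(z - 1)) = z - 1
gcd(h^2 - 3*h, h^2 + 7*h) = h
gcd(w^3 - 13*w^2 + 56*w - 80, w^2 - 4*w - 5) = w - 5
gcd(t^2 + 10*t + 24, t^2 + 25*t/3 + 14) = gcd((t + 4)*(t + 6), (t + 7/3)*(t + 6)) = t + 6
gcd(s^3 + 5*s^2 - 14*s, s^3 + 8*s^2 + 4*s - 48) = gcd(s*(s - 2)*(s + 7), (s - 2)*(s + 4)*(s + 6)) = s - 2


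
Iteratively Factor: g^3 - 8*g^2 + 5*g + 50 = (g + 2)*(g^2 - 10*g + 25) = (g - 5)*(g + 2)*(g - 5)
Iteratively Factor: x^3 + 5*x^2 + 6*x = (x + 3)*(x^2 + 2*x) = x*(x + 3)*(x + 2)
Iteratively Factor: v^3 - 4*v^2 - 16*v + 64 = (v + 4)*(v^2 - 8*v + 16) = (v - 4)*(v + 4)*(v - 4)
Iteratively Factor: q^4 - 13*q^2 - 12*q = (q)*(q^3 - 13*q - 12) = q*(q - 4)*(q^2 + 4*q + 3) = q*(q - 4)*(q + 1)*(q + 3)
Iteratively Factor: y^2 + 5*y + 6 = (y + 3)*(y + 2)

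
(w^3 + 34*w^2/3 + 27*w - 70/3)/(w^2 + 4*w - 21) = (3*w^2 + 13*w - 10)/(3*(w - 3))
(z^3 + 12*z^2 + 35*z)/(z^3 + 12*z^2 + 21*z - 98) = z*(z + 5)/(z^2 + 5*z - 14)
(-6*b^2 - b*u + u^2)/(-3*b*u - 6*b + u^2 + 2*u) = (2*b + u)/(u + 2)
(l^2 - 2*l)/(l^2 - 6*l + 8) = l/(l - 4)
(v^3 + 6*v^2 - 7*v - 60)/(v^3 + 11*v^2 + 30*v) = (v^2 + v - 12)/(v*(v + 6))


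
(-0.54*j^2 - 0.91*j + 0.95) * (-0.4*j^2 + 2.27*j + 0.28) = 0.216*j^4 - 0.8618*j^3 - 2.5969*j^2 + 1.9017*j + 0.266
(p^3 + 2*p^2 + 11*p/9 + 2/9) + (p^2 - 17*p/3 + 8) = p^3 + 3*p^2 - 40*p/9 + 74/9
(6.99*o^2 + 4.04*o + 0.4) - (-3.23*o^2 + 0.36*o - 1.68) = 10.22*o^2 + 3.68*o + 2.08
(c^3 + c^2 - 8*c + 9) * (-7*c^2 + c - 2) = -7*c^5 - 6*c^4 + 55*c^3 - 73*c^2 + 25*c - 18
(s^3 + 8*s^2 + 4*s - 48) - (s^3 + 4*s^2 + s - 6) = 4*s^2 + 3*s - 42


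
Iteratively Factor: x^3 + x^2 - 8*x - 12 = (x + 2)*(x^2 - x - 6) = (x + 2)^2*(x - 3)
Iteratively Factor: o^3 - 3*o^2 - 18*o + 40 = (o - 2)*(o^2 - o - 20) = (o - 5)*(o - 2)*(o + 4)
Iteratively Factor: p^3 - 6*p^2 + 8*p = (p - 4)*(p^2 - 2*p) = (p - 4)*(p - 2)*(p)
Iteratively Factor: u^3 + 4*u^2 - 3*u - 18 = (u + 3)*(u^2 + u - 6) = (u + 3)^2*(u - 2)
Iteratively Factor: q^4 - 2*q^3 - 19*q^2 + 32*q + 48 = (q - 4)*(q^3 + 2*q^2 - 11*q - 12) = (q - 4)*(q + 1)*(q^2 + q - 12) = (q - 4)*(q - 3)*(q + 1)*(q + 4)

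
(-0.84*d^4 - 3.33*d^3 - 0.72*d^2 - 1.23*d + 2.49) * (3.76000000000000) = -3.1584*d^4 - 12.5208*d^3 - 2.7072*d^2 - 4.6248*d + 9.3624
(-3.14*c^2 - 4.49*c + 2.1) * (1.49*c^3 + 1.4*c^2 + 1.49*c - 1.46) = -4.6786*c^5 - 11.0861*c^4 - 7.8356*c^3 + 0.8343*c^2 + 9.6844*c - 3.066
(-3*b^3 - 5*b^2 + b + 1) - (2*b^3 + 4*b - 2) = -5*b^3 - 5*b^2 - 3*b + 3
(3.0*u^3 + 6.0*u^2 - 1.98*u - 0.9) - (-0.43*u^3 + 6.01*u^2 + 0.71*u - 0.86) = 3.43*u^3 - 0.00999999999999979*u^2 - 2.69*u - 0.04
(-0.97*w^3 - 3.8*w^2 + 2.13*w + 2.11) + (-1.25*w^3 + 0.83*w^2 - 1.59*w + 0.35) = -2.22*w^3 - 2.97*w^2 + 0.54*w + 2.46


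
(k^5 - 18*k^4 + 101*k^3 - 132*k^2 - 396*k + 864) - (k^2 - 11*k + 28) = k^5 - 18*k^4 + 101*k^3 - 133*k^2 - 385*k + 836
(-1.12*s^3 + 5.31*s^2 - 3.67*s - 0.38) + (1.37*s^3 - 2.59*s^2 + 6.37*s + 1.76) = 0.25*s^3 + 2.72*s^2 + 2.7*s + 1.38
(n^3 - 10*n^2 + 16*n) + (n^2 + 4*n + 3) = n^3 - 9*n^2 + 20*n + 3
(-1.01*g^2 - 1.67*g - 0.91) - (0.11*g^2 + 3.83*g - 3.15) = -1.12*g^2 - 5.5*g + 2.24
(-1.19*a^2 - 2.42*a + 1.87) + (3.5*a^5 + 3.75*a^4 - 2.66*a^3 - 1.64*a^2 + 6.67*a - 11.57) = 3.5*a^5 + 3.75*a^4 - 2.66*a^3 - 2.83*a^2 + 4.25*a - 9.7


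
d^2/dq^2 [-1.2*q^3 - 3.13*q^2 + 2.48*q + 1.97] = -7.2*q - 6.26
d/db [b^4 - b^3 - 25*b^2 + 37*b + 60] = 4*b^3 - 3*b^2 - 50*b + 37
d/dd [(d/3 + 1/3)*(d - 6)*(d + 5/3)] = d^2 - 20*d/9 - 43/9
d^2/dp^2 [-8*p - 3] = 0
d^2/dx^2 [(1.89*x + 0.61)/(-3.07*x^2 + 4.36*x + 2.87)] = ((1.89*x + 0.61)*(6.14*x - 4.36)*(12.28*x - 8.72) + (34.8138*x - 12.7354)*(-3.07*x^2 + 4.36*x + 2.87))/(-3.07*x^2 + 4.36*x + 2.87)^3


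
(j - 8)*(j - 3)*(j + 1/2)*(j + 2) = j^4 - 17*j^3/2 - 5*j^2/2 + 49*j + 24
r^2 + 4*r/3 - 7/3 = (r - 1)*(r + 7/3)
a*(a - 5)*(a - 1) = a^3 - 6*a^2 + 5*a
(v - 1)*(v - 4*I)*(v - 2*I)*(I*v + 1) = I*v^4 + 7*v^3 - I*v^3 - 7*v^2 - 14*I*v^2 - 8*v + 14*I*v + 8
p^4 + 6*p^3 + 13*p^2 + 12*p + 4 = (p + 1)^2*(p + 2)^2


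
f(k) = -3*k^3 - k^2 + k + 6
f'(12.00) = -1319.00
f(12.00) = -5310.00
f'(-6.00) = -311.00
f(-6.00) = 612.00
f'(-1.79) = -24.26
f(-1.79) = 18.21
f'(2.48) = -59.31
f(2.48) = -43.43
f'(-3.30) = -90.41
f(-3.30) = 99.62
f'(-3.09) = -78.75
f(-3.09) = 81.87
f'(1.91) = -35.65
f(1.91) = -16.64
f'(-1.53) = -17.01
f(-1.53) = 12.87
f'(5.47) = -279.23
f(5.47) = -509.45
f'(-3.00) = -74.00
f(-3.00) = 75.00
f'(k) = -9*k^2 - 2*k + 1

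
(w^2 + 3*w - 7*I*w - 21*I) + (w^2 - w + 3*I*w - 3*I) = 2*w^2 + 2*w - 4*I*w - 24*I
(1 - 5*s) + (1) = 2 - 5*s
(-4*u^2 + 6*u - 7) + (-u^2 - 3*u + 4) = -5*u^2 + 3*u - 3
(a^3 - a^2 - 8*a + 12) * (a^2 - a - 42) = a^5 - 2*a^4 - 49*a^3 + 62*a^2 + 324*a - 504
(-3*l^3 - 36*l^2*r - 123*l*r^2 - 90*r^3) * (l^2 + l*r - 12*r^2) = -3*l^5 - 39*l^4*r - 123*l^3*r^2 + 219*l^2*r^3 + 1386*l*r^4 + 1080*r^5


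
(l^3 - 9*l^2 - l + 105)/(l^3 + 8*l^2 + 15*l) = (l^2 - 12*l + 35)/(l*(l + 5))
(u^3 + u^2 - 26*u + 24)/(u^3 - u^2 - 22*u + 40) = (u^2 + 5*u - 6)/(u^2 + 3*u - 10)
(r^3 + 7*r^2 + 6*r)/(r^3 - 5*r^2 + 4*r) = (r^2 + 7*r + 6)/(r^2 - 5*r + 4)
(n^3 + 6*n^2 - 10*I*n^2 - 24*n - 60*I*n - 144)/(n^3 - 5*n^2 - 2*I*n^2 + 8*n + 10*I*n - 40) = (n^2 + 6*n*(1 - I) - 36*I)/(n^2 + n*(-5 + 2*I) - 10*I)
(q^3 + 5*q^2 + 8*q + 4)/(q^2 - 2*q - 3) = (q^2 + 4*q + 4)/(q - 3)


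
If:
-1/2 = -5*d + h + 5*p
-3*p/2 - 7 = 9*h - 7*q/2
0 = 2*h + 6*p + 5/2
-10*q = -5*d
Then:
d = -221/1048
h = -1663/2096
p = -319/2096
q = -221/2096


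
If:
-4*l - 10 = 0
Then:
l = -5/2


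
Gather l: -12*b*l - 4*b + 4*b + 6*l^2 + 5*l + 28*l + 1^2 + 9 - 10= 6*l^2 + l*(33 - 12*b)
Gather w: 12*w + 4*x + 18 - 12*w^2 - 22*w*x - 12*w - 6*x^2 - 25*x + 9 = -12*w^2 - 22*w*x - 6*x^2 - 21*x + 27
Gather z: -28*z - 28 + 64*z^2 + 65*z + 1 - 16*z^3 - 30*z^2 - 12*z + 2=-16*z^3 + 34*z^2 + 25*z - 25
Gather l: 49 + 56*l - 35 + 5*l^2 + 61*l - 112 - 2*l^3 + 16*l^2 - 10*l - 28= -2*l^3 + 21*l^2 + 107*l - 126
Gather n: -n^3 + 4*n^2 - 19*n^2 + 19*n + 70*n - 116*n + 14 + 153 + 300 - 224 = -n^3 - 15*n^2 - 27*n + 243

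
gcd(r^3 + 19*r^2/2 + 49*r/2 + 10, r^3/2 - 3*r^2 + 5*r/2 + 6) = 1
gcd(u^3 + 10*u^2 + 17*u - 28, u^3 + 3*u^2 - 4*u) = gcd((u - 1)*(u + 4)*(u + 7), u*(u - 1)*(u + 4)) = u^2 + 3*u - 4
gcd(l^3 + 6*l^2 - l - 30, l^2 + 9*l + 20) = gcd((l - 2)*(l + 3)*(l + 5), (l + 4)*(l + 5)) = l + 5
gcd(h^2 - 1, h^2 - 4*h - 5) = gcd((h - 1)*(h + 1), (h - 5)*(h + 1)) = h + 1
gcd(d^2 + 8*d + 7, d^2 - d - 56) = d + 7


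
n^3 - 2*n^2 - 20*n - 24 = (n - 6)*(n + 2)^2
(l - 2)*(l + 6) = l^2 + 4*l - 12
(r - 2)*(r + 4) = r^2 + 2*r - 8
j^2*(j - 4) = j^3 - 4*j^2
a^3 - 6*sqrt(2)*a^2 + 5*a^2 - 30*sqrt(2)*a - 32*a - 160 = (a + 5)*(a - 8*sqrt(2))*(a + 2*sqrt(2))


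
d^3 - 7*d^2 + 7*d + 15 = (d - 5)*(d - 3)*(d + 1)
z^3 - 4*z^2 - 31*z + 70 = (z - 7)*(z - 2)*(z + 5)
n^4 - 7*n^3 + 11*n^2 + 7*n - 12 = (n - 4)*(n - 3)*(n - 1)*(n + 1)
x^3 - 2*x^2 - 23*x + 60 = (x - 4)*(x - 3)*(x + 5)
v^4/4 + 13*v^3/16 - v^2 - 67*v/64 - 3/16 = (v/4 + 1)*(v - 3/2)*(v + 1/4)*(v + 1/2)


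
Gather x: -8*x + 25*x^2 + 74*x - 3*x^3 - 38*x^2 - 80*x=-3*x^3 - 13*x^2 - 14*x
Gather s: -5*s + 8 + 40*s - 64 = 35*s - 56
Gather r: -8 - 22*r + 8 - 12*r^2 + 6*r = -12*r^2 - 16*r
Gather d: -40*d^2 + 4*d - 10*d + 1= -40*d^2 - 6*d + 1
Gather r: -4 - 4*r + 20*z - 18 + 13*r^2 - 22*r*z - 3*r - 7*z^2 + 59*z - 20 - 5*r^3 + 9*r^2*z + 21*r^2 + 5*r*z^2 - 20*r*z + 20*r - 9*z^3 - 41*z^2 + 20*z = -5*r^3 + r^2*(9*z + 34) + r*(5*z^2 - 42*z + 13) - 9*z^3 - 48*z^2 + 99*z - 42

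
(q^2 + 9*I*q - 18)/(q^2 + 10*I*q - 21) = (q + 6*I)/(q + 7*I)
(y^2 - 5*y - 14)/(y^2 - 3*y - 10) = (y - 7)/(y - 5)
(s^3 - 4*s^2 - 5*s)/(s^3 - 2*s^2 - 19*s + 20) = s*(s + 1)/(s^2 + 3*s - 4)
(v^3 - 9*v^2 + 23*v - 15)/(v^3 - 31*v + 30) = (v - 3)/(v + 6)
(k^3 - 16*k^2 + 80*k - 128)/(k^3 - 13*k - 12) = (k^2 - 12*k + 32)/(k^2 + 4*k + 3)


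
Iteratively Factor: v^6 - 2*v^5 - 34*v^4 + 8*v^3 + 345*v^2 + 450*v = (v + 2)*(v^5 - 4*v^4 - 26*v^3 + 60*v^2 + 225*v) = (v + 2)*(v + 3)*(v^4 - 7*v^3 - 5*v^2 + 75*v) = v*(v + 2)*(v + 3)*(v^3 - 7*v^2 - 5*v + 75) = v*(v - 5)*(v + 2)*(v + 3)*(v^2 - 2*v - 15) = v*(v - 5)*(v + 2)*(v + 3)^2*(v - 5)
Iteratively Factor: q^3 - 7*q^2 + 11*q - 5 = (q - 5)*(q^2 - 2*q + 1) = (q - 5)*(q - 1)*(q - 1)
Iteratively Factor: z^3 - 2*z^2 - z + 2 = (z - 2)*(z^2 - 1) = (z - 2)*(z + 1)*(z - 1)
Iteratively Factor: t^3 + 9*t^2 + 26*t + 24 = (t + 2)*(t^2 + 7*t + 12) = (t + 2)*(t + 3)*(t + 4)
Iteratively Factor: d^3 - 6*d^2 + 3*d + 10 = (d - 2)*(d^2 - 4*d - 5) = (d - 2)*(d + 1)*(d - 5)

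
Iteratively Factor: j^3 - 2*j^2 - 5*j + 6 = (j + 2)*(j^2 - 4*j + 3) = (j - 3)*(j + 2)*(j - 1)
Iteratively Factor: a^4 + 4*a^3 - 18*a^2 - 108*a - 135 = (a + 3)*(a^3 + a^2 - 21*a - 45) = (a + 3)^2*(a^2 - 2*a - 15) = (a + 3)^3*(a - 5)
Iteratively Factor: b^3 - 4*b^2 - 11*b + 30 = (b - 2)*(b^2 - 2*b - 15) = (b - 2)*(b + 3)*(b - 5)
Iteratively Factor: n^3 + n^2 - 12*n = (n + 4)*(n^2 - 3*n) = n*(n + 4)*(n - 3)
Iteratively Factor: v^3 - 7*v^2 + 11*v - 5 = (v - 1)*(v^2 - 6*v + 5) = (v - 5)*(v - 1)*(v - 1)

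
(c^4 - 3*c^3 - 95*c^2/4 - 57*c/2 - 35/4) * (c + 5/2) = c^5 - c^4/2 - 125*c^3/4 - 703*c^2/8 - 80*c - 175/8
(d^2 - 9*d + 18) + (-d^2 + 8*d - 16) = 2 - d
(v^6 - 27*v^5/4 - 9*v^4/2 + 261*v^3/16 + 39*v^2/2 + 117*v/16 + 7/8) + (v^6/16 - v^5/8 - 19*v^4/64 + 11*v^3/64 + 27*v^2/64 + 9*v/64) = 17*v^6/16 - 55*v^5/8 - 307*v^4/64 + 1055*v^3/64 + 1275*v^2/64 + 477*v/64 + 7/8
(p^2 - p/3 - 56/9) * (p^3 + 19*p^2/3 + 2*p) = p^5 + 6*p^4 - 19*p^3/3 - 1082*p^2/27 - 112*p/9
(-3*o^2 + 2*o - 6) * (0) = 0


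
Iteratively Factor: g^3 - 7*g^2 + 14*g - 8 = (g - 2)*(g^2 - 5*g + 4) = (g - 2)*(g - 1)*(g - 4)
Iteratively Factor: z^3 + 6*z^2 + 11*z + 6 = (z + 3)*(z^2 + 3*z + 2) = (z + 1)*(z + 3)*(z + 2)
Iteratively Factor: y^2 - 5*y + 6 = (y - 3)*(y - 2)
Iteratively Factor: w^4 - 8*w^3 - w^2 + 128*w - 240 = (w - 5)*(w^3 - 3*w^2 - 16*w + 48) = (w - 5)*(w - 4)*(w^2 + w - 12) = (w - 5)*(w - 4)*(w + 4)*(w - 3)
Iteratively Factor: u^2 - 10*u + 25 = (u - 5)*(u - 5)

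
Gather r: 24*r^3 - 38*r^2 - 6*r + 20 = 24*r^3 - 38*r^2 - 6*r + 20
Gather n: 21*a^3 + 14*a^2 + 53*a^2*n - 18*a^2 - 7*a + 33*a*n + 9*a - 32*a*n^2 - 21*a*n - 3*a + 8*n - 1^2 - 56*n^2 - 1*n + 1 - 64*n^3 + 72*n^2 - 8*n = 21*a^3 - 4*a^2 - a - 64*n^3 + n^2*(16 - 32*a) + n*(53*a^2 + 12*a - 1)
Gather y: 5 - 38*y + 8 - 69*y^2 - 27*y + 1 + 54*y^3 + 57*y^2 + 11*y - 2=54*y^3 - 12*y^2 - 54*y + 12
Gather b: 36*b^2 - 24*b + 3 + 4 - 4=36*b^2 - 24*b + 3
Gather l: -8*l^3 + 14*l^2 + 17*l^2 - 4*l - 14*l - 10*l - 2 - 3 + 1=-8*l^3 + 31*l^2 - 28*l - 4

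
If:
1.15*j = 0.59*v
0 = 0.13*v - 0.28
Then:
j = 1.11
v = 2.15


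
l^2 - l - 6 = (l - 3)*(l + 2)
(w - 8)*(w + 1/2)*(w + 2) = w^3 - 11*w^2/2 - 19*w - 8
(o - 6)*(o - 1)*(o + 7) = o^3 - 43*o + 42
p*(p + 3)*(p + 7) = p^3 + 10*p^2 + 21*p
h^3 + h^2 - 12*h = h*(h - 3)*(h + 4)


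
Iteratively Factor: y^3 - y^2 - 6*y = (y + 2)*(y^2 - 3*y) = (y - 3)*(y + 2)*(y)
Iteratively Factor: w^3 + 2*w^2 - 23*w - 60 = (w - 5)*(w^2 + 7*w + 12) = (w - 5)*(w + 4)*(w + 3)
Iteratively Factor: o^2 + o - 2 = (o + 2)*(o - 1)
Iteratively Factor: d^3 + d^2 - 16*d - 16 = (d + 1)*(d^2 - 16) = (d + 1)*(d + 4)*(d - 4)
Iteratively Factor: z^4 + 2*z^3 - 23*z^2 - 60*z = (z + 3)*(z^3 - z^2 - 20*z) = (z + 3)*(z + 4)*(z^2 - 5*z) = z*(z + 3)*(z + 4)*(z - 5)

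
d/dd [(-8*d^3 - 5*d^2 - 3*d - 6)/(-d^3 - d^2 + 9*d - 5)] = (3*d^4 - 150*d^3 + 54*d^2 + 38*d + 69)/(d^6 + 2*d^5 - 17*d^4 - 8*d^3 + 91*d^2 - 90*d + 25)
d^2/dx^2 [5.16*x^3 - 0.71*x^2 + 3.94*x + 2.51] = 30.96*x - 1.42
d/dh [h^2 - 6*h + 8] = 2*h - 6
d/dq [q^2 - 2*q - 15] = 2*q - 2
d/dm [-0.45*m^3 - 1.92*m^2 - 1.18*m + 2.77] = -1.35*m^2 - 3.84*m - 1.18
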